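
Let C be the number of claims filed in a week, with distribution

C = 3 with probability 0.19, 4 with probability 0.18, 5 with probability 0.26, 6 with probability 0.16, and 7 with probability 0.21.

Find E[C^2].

E[C^2] = Σ c^2·P(C=c)
 = 9·0.19 + 16·0.18 + 25·0.26 + 36·0.16 + 49·0.21
 = 1.71 + 2.88 + 6.5 + 5.76 + 10.29
 = 27.14

27.14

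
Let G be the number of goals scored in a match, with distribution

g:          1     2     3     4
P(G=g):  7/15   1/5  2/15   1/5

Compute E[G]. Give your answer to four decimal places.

E[G] = Σ g·P(G=g)
 = 1·7/15 + 2·1/5 + 3·2/15 + 4·1/5
 = 7/15 + 2/5 + 2/5 + 4/5
 = 31/15

2.0667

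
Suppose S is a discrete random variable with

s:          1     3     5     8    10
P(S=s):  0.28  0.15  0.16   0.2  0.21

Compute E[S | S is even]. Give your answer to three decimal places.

P(S is even) = 0.2 + 0.21 = 0.41.
E[S | S is even] = [8·0.2 + 10·0.21] / 0.41
 = 3.7 / 0.41
 = 370/41

9.024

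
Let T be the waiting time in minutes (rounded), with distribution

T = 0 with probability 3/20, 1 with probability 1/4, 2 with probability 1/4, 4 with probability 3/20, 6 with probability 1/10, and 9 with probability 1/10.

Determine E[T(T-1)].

E[T(T-1)] = Σ t(t-1)·P(T=t)
 = 0·3/20 + 0·1/4 + 2·1/4 + 12·3/20 + 30·1/10 + 72·1/10
 = 0 + 0 + 1/2 + 9/5 + 3 + 36/5
 = 25/2

12.5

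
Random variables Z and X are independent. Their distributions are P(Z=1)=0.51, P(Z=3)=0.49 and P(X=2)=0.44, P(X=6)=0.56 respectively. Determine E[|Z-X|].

E[|Z-X|] = Σ_z Σ_x |z-x| · P(Z=z)P(X=x)
 = 1·0.2244 + 5·0.2856 + 1·0.2156 + 3·0.2744
 = 0.2244 + 1.428 + 0.2156 + 0.8232
 = 2.6912

2.6912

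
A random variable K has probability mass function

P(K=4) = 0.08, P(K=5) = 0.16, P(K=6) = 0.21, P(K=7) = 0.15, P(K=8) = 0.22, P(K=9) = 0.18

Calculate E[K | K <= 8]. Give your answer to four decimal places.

P(K <= 8) = 0.08 + 0.16 + 0.21 + 0.15 + 0.22 = 0.82.
E[K | K <= 8] = [4·0.08 + 5·0.16 + 6·0.21 + 7·0.15 + 8·0.22] / 0.82
 = 5.19 / 0.82
 = 519/82

6.3293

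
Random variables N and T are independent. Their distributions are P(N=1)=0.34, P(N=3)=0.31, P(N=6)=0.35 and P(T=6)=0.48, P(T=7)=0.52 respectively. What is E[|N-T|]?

3.15

E[|N-T|] = Σ_n Σ_t |n-t| · P(N=n)P(T=t)
 = 5·0.1632 + 6·0.1768 + 3·0.1488 + 4·0.1612 + 0·0.168 + 1·0.182
 = 0.816 + 1.0608 + 0.4464 + 0.6448 + 0 + 0.182
 = 3.15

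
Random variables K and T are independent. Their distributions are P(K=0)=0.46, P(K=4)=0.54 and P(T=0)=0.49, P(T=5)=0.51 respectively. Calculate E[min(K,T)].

1.1016

E[min(K,T)] = Σ_k Σ_t min(k,t) · P(K=k)P(T=t)
 = 0·0.2254 + 0·0.2346 + 0·0.2646 + 4·0.2754
 = 0 + 0 + 0 + 1.1016
 = 1.1016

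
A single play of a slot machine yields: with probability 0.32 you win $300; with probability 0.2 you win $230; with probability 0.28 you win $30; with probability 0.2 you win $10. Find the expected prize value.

152.4

E[payout] = 300·0.32 + 230·0.2 + 30·0.28 + 10·0.2
 = 96 + 46 + 8.4 + 2
 = 152.4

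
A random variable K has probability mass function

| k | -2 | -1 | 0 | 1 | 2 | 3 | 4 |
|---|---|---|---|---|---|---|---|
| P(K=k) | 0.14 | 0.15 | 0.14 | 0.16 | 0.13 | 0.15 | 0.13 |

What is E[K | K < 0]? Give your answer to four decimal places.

P(K < 0) = 0.14 + 0.15 = 0.29.
E[K | K < 0] = [(-2)·0.14 + (-1)·0.15] / 0.29
 = -0.43 / 0.29
 = -43/29

-1.4828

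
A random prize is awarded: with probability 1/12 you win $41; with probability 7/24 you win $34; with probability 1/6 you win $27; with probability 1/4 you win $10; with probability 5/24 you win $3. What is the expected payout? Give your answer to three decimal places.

20.958

E[payout] = 41·1/12 + 34·7/24 + 27·1/6 + 10·1/4 + 3·5/24
 = 41/12 + 119/12 + 9/2 + 5/2 + 5/8
 = 503/24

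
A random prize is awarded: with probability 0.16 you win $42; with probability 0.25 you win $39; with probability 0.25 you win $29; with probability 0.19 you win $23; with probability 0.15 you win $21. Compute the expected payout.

E[payout] = 42·0.16 + 39·0.25 + 29·0.25 + 23·0.19 + 21·0.15
 = 6.72 + 9.75 + 7.25 + 4.37 + 3.15
 = 31.24

31.24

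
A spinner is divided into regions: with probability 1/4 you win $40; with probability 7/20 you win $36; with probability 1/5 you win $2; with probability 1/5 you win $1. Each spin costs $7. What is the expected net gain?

E[payout] = 40·1/4 + 36·7/20 + 2·1/5 + 1·1/5
 = 10 + 63/5 + 2/5 + 1/5
 = 116/5
Net = 116/5 - 7 = 81/5

16.2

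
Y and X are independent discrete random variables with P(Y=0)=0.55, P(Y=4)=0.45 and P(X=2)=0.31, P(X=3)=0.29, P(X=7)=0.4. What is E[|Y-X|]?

3.309

E[|Y-X|] = Σ_y Σ_x |y-x| · P(Y=y)P(X=x)
 = 2·0.1705 + 3·0.1595 + 7·0.22 + 2·0.1395 + 1·0.1305 + 3·0.18
 = 0.341 + 0.4785 + 1.54 + 0.279 + 0.1305 + 0.54
 = 3.309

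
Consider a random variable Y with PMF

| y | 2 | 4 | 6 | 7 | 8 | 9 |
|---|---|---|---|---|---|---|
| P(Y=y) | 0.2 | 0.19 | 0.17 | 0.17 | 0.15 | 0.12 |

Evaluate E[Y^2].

E[Y^2] = Σ y^2·P(Y=y)
 = 4·0.2 + 16·0.19 + 36·0.17 + 49·0.17 + 64·0.15 + 81·0.12
 = 0.8 + 3.04 + 6.12 + 8.33 + 9.6 + 9.72
 = 37.61

37.61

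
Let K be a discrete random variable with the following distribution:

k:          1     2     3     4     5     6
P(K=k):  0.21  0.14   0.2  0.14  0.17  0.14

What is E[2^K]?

E[2^K] = Σ 2^k·P(K=k)
 = 2·0.21 + 4·0.14 + 8·0.2 + 16·0.14 + 32·0.17 + 64·0.14
 = 0.42 + 0.56 + 1.6 + 2.24 + 5.44 + 8.96
 = 19.22

19.22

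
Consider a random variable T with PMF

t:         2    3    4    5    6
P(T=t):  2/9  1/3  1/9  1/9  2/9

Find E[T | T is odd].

P(T is odd) = 1/3 + 1/9 = 4/9.
E[T | T is odd] = [3·1/3 + 5·1/9] / (4/9)
 = 14/9 / (4/9)
 = 7/2

3.5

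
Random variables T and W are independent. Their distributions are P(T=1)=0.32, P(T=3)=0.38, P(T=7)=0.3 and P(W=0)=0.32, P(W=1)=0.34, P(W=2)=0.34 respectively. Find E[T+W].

E[T+W] = Σ_t Σ_w (t+w) · P(T=t)P(W=w)
 = 1·0.1024 + 2·0.1088 + 3·0.1088 + 3·0.1216 + 4·0.1292 + 5·0.1292 + 7·0.096 + 8·0.102 + 9·0.102
 = 0.1024 + 0.2176 + 0.3264 + 0.3648 + 0.5168 + 0.646 + 0.672 + 0.816 + 0.918
 = 4.58

4.58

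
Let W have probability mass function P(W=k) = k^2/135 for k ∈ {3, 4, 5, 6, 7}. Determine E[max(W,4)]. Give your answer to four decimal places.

E[max(W,4)] = Σ max(w,4)·P(W=w)
 = 4·1/15 + 4·16/135 + 5·5/27 + 6·4/15 + 7·49/135
 = 4/15 + 64/135 + 25/27 + 8/5 + 343/135
 = 784/135

5.8074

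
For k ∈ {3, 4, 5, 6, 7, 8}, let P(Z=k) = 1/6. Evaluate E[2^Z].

E[2^Z] = Σ 2^z·P(Z=z)
 = 8·1/6 + 16·1/6 + 32·1/6 + 64·1/6 + 128·1/6 + 256·1/6
 = 4/3 + 8/3 + 16/3 + 32/3 + 64/3 + 128/3
 = 84

84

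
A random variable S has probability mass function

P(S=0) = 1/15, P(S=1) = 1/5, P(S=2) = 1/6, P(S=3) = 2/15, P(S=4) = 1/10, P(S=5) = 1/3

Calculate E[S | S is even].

P(S is even) = 1/15 + 1/6 + 1/10 = 1/3.
E[S | S is even] = [0·1/15 + 2·1/6 + 4·1/10] / (1/3)
 = 11/15 / (1/3)
 = 11/5

2.2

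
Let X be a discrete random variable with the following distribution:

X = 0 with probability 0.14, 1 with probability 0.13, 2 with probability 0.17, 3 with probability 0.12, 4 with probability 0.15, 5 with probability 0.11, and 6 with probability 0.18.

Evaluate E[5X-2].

13.3

E[5X-2] = Σ (5x-2)·P(X=x)
 = (-2)·0.14 + 3·0.13 + 8·0.17 + 13·0.12 + 18·0.15 + 23·0.11 + 28·0.18
 = (-0.28) + 0.39 + 1.36 + 1.56 + 2.7 + 2.53 + 5.04
 = 13.3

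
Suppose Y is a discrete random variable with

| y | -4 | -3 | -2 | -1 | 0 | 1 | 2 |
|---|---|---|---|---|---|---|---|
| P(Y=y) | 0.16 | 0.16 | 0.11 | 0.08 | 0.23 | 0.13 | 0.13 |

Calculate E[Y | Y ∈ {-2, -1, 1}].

P(Y ∈ {-2, -1, 1}) = 0.11 + 0.08 + 0.13 = 0.32.
E[Y | Y ∈ {-2, -1, 1}] = [(-2)·0.11 + (-1)·0.08 + 1·0.13] / 0.32
 = -0.17 / 0.32
 = -17/32

-0.53125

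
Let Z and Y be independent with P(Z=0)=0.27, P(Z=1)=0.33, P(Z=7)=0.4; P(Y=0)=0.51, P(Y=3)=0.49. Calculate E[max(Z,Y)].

E[max(Z,Y)] = Σ_z Σ_y max(z,y) · P(Z=z)P(Y=y)
 = 0·0.1377 + 3·0.1323 + 1·0.1683 + 3·0.1617 + 7·0.204 + 7·0.196
 = 0 + 0.3969 + 0.1683 + 0.4851 + 1.428 + 1.372
 = 3.8503

3.8503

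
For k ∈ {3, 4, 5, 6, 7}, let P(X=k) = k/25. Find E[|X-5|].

E[|X-5|] = Σ |x-5|·P(X=x)
 = 2·3/25 + 1·4/25 + 0·1/5 + 1·6/25 + 2·7/25
 = 6/25 + 4/25 + 0 + 6/25 + 14/25
 = 6/5

1.2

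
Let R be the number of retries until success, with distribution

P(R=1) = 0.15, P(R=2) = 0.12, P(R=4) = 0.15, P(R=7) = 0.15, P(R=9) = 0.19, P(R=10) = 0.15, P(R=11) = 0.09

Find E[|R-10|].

3.94

E[|R-10|] = Σ |r-10|·P(R=r)
 = 9·0.15 + 8·0.12 + 6·0.15 + 3·0.15 + 1·0.19 + 0·0.15 + 1·0.09
 = 1.35 + 0.96 + 0.9 + 0.45 + 0.19 + 0 + 0.09
 = 3.94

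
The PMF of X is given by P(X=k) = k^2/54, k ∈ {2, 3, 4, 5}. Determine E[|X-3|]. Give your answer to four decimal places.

1.2963

E[|X-3|] = Σ |x-3|·P(X=x)
 = 1·2/27 + 0·1/6 + 1·8/27 + 2·25/54
 = 2/27 + 0 + 8/27 + 25/27
 = 35/27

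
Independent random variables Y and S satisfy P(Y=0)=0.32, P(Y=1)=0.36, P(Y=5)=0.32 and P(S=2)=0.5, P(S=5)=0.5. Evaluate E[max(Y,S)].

E[max(Y,S)] = Σ_y Σ_s max(y,s) · P(Y=y)P(S=s)
 = 2·0.16 + 5·0.16 + 2·0.18 + 5·0.18 + 5·0.16 + 5·0.16
 = 0.32 + 0.8 + 0.36 + 0.9 + 0.8 + 0.8
 = 3.98

3.98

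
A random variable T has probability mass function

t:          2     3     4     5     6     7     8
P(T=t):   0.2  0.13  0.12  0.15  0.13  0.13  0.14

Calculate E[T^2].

27.65

E[T^2] = Σ t^2·P(T=t)
 = 4·0.2 + 9·0.13 + 16·0.12 + 25·0.15 + 36·0.13 + 49·0.13 + 64·0.14
 = 0.8 + 1.17 + 1.92 + 3.75 + 4.68 + 6.37 + 8.96
 = 27.65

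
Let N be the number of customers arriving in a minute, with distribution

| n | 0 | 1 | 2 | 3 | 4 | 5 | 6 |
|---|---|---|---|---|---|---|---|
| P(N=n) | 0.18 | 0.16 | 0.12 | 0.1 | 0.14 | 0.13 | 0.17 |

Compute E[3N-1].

E[3N-1] = Σ (3n-1)·P(N=n)
 = (-1)·0.18 + 2·0.16 + 5·0.12 + 8·0.1 + 11·0.14 + 14·0.13 + 17·0.17
 = (-0.18) + 0.32 + 0.6 + 0.8 + 1.54 + 1.82 + 2.89
 = 7.79

7.79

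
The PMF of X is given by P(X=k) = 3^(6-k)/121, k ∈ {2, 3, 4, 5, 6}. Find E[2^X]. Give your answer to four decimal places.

6.9752

E[2^X] = Σ 2^x·P(X=x)
 = 4·81/121 + 8·27/121 + 16·9/121 + 32·3/121 + 64·1/121
 = 324/121 + 216/121 + 144/121 + 96/121 + 64/121
 = 844/121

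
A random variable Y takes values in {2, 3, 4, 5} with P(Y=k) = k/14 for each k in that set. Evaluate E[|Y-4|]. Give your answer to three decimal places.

E[|Y-4|] = Σ |y-4|·P(Y=y)
 = 2·1/7 + 1·3/14 + 0·2/7 + 1·5/14
 = 2/7 + 3/14 + 0 + 5/14
 = 6/7

0.857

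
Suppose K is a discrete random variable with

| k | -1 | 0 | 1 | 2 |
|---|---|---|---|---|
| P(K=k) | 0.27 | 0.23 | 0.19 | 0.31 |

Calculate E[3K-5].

E[3K-5] = Σ (3k-5)·P(K=k)
 = (-8)·0.27 + (-5)·0.23 + (-2)·0.19 + 1·0.31
 = (-2.16) + (-1.15) + (-0.38) + 0.31
 = -3.38

-3.38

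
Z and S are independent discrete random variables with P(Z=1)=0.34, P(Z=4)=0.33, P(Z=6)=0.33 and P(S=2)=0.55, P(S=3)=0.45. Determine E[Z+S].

6.09

E[Z+S] = Σ_z Σ_s (z+s) · P(Z=z)P(S=s)
 = 3·0.187 + 4·0.153 + 6·0.1815 + 7·0.1485 + 8·0.1815 + 9·0.1485
 = 0.561 + 0.612 + 1.089 + 1.0395 + 1.452 + 1.3365
 = 6.09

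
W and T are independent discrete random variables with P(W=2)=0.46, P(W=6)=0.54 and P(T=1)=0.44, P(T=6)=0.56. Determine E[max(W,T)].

5.1904

E[max(W,T)] = Σ_w Σ_t max(w,t) · P(W=w)P(T=t)
 = 2·0.2024 + 6·0.2576 + 6·0.2376 + 6·0.3024
 = 0.4048 + 1.5456 + 1.4256 + 1.8144
 = 5.1904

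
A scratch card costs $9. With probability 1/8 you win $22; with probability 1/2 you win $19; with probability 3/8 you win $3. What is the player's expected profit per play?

E[payout] = 22·1/8 + 19·1/2 + 3·3/8
 = 11/4 + 19/2 + 9/8
 = 107/8
Net = 107/8 - 9 = 35/8

4.375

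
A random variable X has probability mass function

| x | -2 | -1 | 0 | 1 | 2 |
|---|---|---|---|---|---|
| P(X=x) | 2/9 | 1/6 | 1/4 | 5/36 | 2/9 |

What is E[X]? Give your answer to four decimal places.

-0.0278

E[X] = Σ x·P(X=x)
 = (-2)·2/9 + (-1)·1/6 + 0·1/4 + 1·5/36 + 2·2/9
 = (-4/9) + (-1/6) + 0 + 5/36 + 4/9
 = -1/36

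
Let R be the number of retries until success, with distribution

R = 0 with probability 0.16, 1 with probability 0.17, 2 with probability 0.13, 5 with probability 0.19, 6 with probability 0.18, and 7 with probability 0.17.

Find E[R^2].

20.25

E[R^2] = Σ r^2·P(R=r)
 = 0·0.16 + 1·0.17 + 4·0.13 + 25·0.19 + 36·0.18 + 49·0.17
 = 0 + 0.17 + 0.52 + 4.75 + 6.48 + 8.33
 = 20.25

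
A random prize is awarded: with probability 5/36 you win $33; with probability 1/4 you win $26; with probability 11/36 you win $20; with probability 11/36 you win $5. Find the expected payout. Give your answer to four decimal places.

18.7222

E[payout] = 33·5/36 + 26·1/4 + 20·11/36 + 5·11/36
 = 55/12 + 13/2 + 55/9 + 55/36
 = 337/18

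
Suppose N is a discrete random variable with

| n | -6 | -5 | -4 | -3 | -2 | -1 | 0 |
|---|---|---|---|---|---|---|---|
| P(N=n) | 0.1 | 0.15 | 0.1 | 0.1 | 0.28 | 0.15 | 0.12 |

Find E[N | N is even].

-2.6

P(N is even) = 0.1 + 0.1 + 0.28 + 0.12 = 0.6.
E[N | N is even] = [(-6)·0.1 + (-4)·0.1 + (-2)·0.28 + 0·0.12] / 0.6
 = -1.56 / 0.6
 = -13/5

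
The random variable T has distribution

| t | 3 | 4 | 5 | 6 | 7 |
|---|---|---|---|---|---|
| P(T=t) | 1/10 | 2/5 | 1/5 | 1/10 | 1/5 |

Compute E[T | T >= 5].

6

P(T >= 5) = 1/5 + 1/10 + 1/5 = 1/2.
E[T | T >= 5] = [5·1/5 + 6·1/10 + 7·1/5] / (1/2)
 = 3 / (1/2)
 = 6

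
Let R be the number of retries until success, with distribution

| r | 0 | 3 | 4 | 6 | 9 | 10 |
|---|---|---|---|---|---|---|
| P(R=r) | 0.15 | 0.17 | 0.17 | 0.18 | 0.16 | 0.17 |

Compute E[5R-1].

26.05

E[5R-1] = Σ (5r-1)·P(R=r)
 = (-1)·0.15 + 14·0.17 + 19·0.17 + 29·0.18 + 44·0.16 + 49·0.17
 = (-0.15) + 2.38 + 3.23 + 5.22 + 7.04 + 8.33
 = 26.05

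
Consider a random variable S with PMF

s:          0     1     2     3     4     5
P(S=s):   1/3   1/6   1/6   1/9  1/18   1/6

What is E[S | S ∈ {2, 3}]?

P(S ∈ {2, 3}) = 1/6 + 1/9 = 5/18.
E[S | S ∈ {2, 3}] = [2·1/6 + 3·1/9] / (5/18)
 = 2/3 / (5/18)
 = 12/5

2.4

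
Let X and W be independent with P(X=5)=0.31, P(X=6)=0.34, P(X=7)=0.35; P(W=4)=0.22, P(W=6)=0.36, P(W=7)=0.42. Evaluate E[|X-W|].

1.0896

E[|X-W|] = Σ_x Σ_w |x-w| · P(X=x)P(W=w)
 = 1·0.0682 + 1·0.1116 + 2·0.1302 + 2·0.0748 + 0·0.1224 + 1·0.1428 + 3·0.077 + 1·0.126 + 0·0.147
 = 0.0682 + 0.1116 + 0.2604 + 0.1496 + 0 + 0.1428 + 0.231 + 0.126 + 0
 = 1.0896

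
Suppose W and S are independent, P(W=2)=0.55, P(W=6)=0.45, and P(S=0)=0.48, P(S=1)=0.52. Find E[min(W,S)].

E[min(W,S)] = Σ_w Σ_s min(w,s) · P(W=w)P(S=s)
 = 0·0.264 + 1·0.286 + 0·0.216 + 1·0.234
 = 0 + 0.286 + 0 + 0.234
 = 0.52

0.52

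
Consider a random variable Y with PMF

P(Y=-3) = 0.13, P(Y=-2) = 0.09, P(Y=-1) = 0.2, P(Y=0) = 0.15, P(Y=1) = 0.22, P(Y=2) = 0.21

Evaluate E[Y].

E[Y] = Σ y·P(Y=y)
 = (-3)·0.13 + (-2)·0.09 + (-1)·0.2 + 0·0.15 + 1·0.22 + 2·0.21
 = (-0.39) + (-0.18) + (-0.2) + 0 + 0.22 + 0.42
 = -0.13

-0.13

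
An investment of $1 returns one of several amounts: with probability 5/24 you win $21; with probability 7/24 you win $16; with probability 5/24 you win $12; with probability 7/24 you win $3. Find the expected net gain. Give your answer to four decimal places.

11.4167

E[payout] = 21·5/24 + 16·7/24 + 12·5/24 + 3·7/24
 = 35/8 + 14/3 + 5/2 + 7/8
 = 149/12
Net = 149/12 - 1 = 137/12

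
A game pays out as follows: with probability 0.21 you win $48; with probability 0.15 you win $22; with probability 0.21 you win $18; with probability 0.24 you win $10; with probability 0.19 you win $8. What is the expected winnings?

21.08

E[payout] = 48·0.21 + 22·0.15 + 18·0.21 + 10·0.24 + 8·0.19
 = 10.08 + 3.3 + 3.78 + 2.4 + 1.52
 = 21.08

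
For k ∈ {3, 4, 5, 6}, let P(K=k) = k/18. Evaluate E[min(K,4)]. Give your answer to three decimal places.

E[min(K,4)] = Σ min(k,4)·P(K=k)
 = 3·1/6 + 4·2/9 + 4·5/18 + 4·1/3
 = 1/2 + 8/9 + 10/9 + 4/3
 = 23/6

3.833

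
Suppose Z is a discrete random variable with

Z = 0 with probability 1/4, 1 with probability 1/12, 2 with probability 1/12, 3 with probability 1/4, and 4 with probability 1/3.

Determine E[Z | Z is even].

P(Z is even) = 1/4 + 1/12 + 1/3 = 2/3.
E[Z | Z is even] = [0·1/4 + 2·1/12 + 4·1/3] / (2/3)
 = 3/2 / (2/3)
 = 9/4

2.25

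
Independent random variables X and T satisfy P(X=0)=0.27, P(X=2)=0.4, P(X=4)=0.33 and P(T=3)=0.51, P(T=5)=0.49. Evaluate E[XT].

E[XT] = Σ_x Σ_t xt · P(X=x)P(T=t)
 = 0·0.1377 + 0·0.1323 + 6·0.204 + 10·0.196 + 12·0.1683 + 20·0.1617
 = 0 + 0 + 1.224 + 1.96 + 2.0196 + 3.234
 = 8.4376

8.4376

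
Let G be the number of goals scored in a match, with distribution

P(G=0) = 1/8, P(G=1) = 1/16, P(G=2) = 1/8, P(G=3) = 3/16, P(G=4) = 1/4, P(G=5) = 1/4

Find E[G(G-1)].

9.375

E[G(G-1)] = Σ g(g-1)·P(G=g)
 = 0·1/8 + 0·1/16 + 2·1/8 + 6·3/16 + 12·1/4 + 20·1/4
 = 0 + 0 + 1/4 + 9/8 + 3 + 5
 = 75/8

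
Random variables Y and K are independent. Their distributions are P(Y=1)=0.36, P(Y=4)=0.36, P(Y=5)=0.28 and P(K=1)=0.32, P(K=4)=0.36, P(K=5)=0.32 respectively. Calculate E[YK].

10.752

E[YK] = Σ_y Σ_k yk · P(Y=y)P(K=k)
 = 1·0.1152 + 4·0.1296 + 5·0.1152 + 4·0.1152 + 16·0.1296 + 20·0.1152 + 5·0.0896 + 20·0.1008 + 25·0.0896
 = 0.1152 + 0.5184 + 0.576 + 0.4608 + 2.0736 + 2.304 + 0.448 + 2.016 + 2.24
 = 10.752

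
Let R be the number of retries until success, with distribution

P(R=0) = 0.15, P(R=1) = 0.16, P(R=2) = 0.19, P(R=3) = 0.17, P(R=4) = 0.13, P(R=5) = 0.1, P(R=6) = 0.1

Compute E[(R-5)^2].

E[(R-5)^2] = Σ (r-5)^2·P(R=r)
 = 25·0.15 + 16·0.16 + 9·0.19 + 4·0.17 + 1·0.13 + 0·0.1 + 1·0.1
 = 3.75 + 2.56 + 1.71 + 0.68 + 0.13 + 0 + 0.1
 = 8.93

8.93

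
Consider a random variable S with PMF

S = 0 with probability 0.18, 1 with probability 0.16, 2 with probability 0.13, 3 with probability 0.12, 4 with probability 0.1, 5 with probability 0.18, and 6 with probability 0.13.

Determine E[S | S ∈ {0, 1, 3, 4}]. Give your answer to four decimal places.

1.6429

P(S ∈ {0, 1, 3, 4}) = 0.18 + 0.16 + 0.12 + 0.1 = 0.56.
E[S | S ∈ {0, 1, 3, 4}] = [0·0.18 + 1·0.16 + 3·0.12 + 4·0.1] / 0.56
 = 0.92 / 0.56
 = 23/14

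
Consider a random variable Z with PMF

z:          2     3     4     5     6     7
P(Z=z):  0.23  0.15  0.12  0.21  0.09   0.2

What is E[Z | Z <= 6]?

P(Z <= 6) = 0.23 + 0.15 + 0.12 + 0.21 + 0.09 = 0.8.
E[Z | Z <= 6] = [2·0.23 + 3·0.15 + 4·0.12 + 5·0.21 + 6·0.09] / 0.8
 = 2.98 / 0.8
 = 149/40

3.725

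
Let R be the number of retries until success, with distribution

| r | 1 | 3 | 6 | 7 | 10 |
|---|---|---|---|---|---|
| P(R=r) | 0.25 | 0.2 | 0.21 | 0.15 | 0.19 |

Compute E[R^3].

E[R^3] = Σ r^3·P(R=r)
 = 1·0.25 + 27·0.2 + 216·0.21 + 343·0.15 + 1000·0.19
 = 0.25 + 5.4 + 45.36 + 51.45 + 190
 = 292.46

292.46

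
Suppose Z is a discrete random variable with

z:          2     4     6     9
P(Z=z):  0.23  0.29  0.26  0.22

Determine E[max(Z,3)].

E[max(Z,3)] = Σ max(z,3)·P(Z=z)
 = 3·0.23 + 4·0.29 + 6·0.26 + 9·0.22
 = 0.69 + 1.16 + 1.56 + 1.98
 = 5.39

5.39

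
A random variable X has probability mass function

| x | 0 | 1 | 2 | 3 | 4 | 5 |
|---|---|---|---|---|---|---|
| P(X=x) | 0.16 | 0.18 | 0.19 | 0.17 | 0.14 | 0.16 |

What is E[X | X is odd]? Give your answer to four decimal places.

P(X is odd) = 0.18 + 0.17 + 0.16 = 0.51.
E[X | X is odd] = [1·0.18 + 3·0.17 + 5·0.16] / 0.51
 = 1.49 / 0.51
 = 149/51

2.9216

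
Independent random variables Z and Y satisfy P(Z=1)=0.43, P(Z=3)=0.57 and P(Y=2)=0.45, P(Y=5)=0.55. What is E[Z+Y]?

5.79

E[Z+Y] = Σ_z Σ_y (z+y) · P(Z=z)P(Y=y)
 = 3·0.1935 + 6·0.2365 + 5·0.2565 + 8·0.3135
 = 0.5805 + 1.419 + 1.2825 + 2.508
 = 5.79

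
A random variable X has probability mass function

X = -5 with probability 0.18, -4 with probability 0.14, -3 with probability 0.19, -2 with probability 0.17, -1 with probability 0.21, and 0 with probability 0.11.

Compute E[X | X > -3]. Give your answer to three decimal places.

-1.122

P(X > -3) = 0.17 + 0.21 + 0.11 = 0.49.
E[X | X > -3] = [(-2)·0.17 + (-1)·0.21 + 0·0.11] / 0.49
 = -0.55 / 0.49
 = -55/49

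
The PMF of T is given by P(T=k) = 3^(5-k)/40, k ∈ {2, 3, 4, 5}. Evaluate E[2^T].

6.5

E[2^T] = Σ 2^t·P(T=t)
 = 4·27/40 + 8·9/40 + 16·3/40 + 32·1/40
 = 27/10 + 9/5 + 6/5 + 4/5
 = 13/2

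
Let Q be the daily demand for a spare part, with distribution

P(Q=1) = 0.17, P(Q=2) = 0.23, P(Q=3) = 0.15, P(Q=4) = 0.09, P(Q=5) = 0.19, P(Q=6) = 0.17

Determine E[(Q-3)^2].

E[(Q-3)^2] = Σ (q-3)^2·P(Q=q)
 = 4·0.17 + 1·0.23 + 0·0.15 + 1·0.09 + 4·0.19 + 9·0.17
 = 0.68 + 0.23 + 0 + 0.09 + 0.76 + 1.53
 = 3.29

3.29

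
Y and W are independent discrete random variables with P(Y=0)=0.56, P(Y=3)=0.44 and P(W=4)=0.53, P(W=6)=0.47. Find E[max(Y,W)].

E[max(Y,W)] = Σ_y Σ_w max(y,w) · P(Y=y)P(W=w)
 = 4·0.2968 + 6·0.2632 + 4·0.2332 + 6·0.2068
 = 1.1872 + 1.5792 + 0.9328 + 1.2408
 = 4.94

4.94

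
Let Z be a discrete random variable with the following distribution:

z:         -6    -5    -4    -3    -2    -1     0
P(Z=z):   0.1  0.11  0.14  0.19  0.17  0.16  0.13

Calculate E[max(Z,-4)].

-2.47

E[max(Z,-4)] = Σ max(z,-4)·P(Z=z)
 = (-4)·0.1 + (-4)·0.11 + (-4)·0.14 + (-3)·0.19 + (-2)·0.17 + (-1)·0.16 + 0·0.13
 = (-0.4) + (-0.44) + (-0.56) + (-0.57) + (-0.34) + (-0.16) + 0
 = -2.47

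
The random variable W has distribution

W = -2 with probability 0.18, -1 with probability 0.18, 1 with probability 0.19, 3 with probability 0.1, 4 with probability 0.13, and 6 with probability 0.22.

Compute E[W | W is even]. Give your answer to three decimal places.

2.792

P(W is even) = 0.18 + 0.13 + 0.22 = 0.53.
E[W | W is even] = [(-2)·0.18 + 4·0.13 + 6·0.22] / 0.53
 = 1.48 / 0.53
 = 148/53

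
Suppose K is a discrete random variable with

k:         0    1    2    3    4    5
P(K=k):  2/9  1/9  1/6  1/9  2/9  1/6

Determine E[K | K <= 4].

2

P(K <= 4) = 2/9 + 1/9 + 1/6 + 1/9 + 2/9 = 5/6.
E[K | K <= 4] = [0·2/9 + 1·1/9 + 2·1/6 + 3·1/9 + 4·2/9] / (5/6)
 = 5/3 / (5/6)
 = 2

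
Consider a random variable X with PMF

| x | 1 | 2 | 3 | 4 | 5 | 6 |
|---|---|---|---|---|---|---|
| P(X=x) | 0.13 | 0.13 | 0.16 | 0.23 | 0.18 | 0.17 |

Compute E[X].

3.71

E[X] = Σ x·P(X=x)
 = 1·0.13 + 2·0.13 + 3·0.16 + 4·0.23 + 5·0.18 + 6·0.17
 = 0.13 + 0.26 + 0.48 + 0.92 + 0.9 + 1.02
 = 3.71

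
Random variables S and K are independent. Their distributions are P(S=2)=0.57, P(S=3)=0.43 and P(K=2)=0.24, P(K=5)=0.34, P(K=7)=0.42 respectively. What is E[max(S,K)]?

5.2232

E[max(S,K)] = Σ_s Σ_k max(s,k) · P(S=s)P(K=k)
 = 2·0.1368 + 5·0.1938 + 7·0.2394 + 3·0.1032 + 5·0.1462 + 7·0.1806
 = 0.2736 + 0.969 + 1.6758 + 0.3096 + 0.731 + 1.2642
 = 5.2232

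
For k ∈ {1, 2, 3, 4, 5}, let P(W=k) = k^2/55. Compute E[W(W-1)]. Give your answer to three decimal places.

13.709

E[W(W-1)] = Σ w(w-1)·P(W=w)
 = 0·1/55 + 2·4/55 + 6·9/55 + 12·16/55 + 20·5/11
 = 0 + 8/55 + 54/55 + 192/55 + 100/11
 = 754/55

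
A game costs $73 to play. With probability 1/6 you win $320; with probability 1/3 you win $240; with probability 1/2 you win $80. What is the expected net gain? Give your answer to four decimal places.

E[payout] = 320·1/6 + 240·1/3 + 80·1/2
 = 160/3 + 80 + 40
 = 520/3
Net = 520/3 - 73 = 301/3

100.3333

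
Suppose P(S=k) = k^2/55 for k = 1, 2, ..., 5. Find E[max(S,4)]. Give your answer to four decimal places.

4.4545

E[max(S,4)] = Σ max(s,4)·P(S=s)
 = 4·1/55 + 4·4/55 + 4·9/55 + 4·16/55 + 5·5/11
 = 4/55 + 16/55 + 36/55 + 64/55 + 25/11
 = 49/11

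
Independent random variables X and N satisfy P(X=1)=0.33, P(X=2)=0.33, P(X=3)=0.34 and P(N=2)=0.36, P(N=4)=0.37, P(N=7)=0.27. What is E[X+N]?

E[X+N] = Σ_x Σ_n (x+n) · P(X=x)P(N=n)
 = 3·0.1188 + 5·0.1221 + 8·0.0891 + 4·0.1188 + 6·0.1221 + 9·0.0891 + 5·0.1224 + 7·0.1258 + 10·0.0918
 = 0.3564 + 0.6105 + 0.7128 + 0.4752 + 0.7326 + 0.8019 + 0.612 + 0.8806 + 0.918
 = 6.1

6.1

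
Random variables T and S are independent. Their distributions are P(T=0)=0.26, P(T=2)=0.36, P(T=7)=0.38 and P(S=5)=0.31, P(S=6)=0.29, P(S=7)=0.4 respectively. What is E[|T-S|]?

3.4016

E[|T-S|] = Σ_t Σ_s |t-s| · P(T=t)P(S=s)
 = 5·0.0806 + 6·0.0754 + 7·0.104 + 3·0.1116 + 4·0.1044 + 5·0.144 + 2·0.1178 + 1·0.1102 + 0·0.152
 = 0.403 + 0.4524 + 0.728 + 0.3348 + 0.4176 + 0.72 + 0.2356 + 0.1102 + 0
 = 3.4016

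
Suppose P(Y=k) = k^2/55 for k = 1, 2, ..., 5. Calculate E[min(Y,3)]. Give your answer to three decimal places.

E[min(Y,3)] = Σ min(y,3)·P(Y=y)
 = 1·1/55 + 2·4/55 + 3·9/55 + 3·16/55 + 3·5/11
 = 1/55 + 8/55 + 27/55 + 48/55 + 15/11
 = 159/55

2.891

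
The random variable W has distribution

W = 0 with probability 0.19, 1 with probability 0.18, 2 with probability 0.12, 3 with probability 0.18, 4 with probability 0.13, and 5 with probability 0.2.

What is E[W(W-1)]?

E[W(W-1)] = Σ w(w-1)·P(W=w)
 = 0·0.19 + 0·0.18 + 2·0.12 + 6·0.18 + 12·0.13 + 20·0.2
 = 0 + 0 + 0.24 + 1.08 + 1.56 + 4
 = 6.88

6.88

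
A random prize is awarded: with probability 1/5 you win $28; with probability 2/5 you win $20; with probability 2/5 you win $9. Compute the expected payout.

E[payout] = 28·1/5 + 20·2/5 + 9·2/5
 = 28/5 + 8 + 18/5
 = 86/5

17.2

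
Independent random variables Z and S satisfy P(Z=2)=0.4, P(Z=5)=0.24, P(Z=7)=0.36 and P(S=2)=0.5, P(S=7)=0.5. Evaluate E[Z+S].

9.02

E[Z+S] = Σ_z Σ_s (z+s) · P(Z=z)P(S=s)
 = 4·0.2 + 9·0.2 + 7·0.12 + 12·0.12 + 9·0.18 + 14·0.18
 = 0.8 + 1.8 + 0.84 + 1.44 + 1.62 + 2.52
 = 9.02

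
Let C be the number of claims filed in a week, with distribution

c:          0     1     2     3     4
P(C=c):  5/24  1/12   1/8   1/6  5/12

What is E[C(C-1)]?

6.25

E[C(C-1)] = Σ c(c-1)·P(C=c)
 = 0·5/24 + 0·1/12 + 2·1/8 + 6·1/6 + 12·5/12
 = 0 + 0 + 1/4 + 1 + 5
 = 25/4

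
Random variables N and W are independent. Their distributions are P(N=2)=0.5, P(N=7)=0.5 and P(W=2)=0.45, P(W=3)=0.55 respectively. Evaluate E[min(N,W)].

E[min(N,W)] = Σ_n Σ_w min(n,w) · P(N=n)P(W=w)
 = 2·0.225 + 2·0.275 + 2·0.225 + 3·0.275
 = 0.45 + 0.55 + 0.45 + 0.825
 = 2.275

2.275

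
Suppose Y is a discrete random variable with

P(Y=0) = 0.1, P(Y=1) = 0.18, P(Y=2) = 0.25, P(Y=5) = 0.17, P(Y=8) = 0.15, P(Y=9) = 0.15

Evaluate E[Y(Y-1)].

E[Y(Y-1)] = Σ y(y-1)·P(Y=y)
 = 0·0.1 + 0·0.18 + 2·0.25 + 20·0.17 + 56·0.15 + 72·0.15
 = 0 + 0 + 0.5 + 3.4 + 8.4 + 10.8
 = 23.1

23.1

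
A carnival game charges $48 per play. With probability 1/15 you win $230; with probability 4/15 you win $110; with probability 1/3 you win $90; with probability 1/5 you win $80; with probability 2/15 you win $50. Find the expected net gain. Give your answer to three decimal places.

49.333

E[payout] = 230·1/15 + 110·4/15 + 90·1/3 + 80·1/5 + 50·2/15
 = 46/3 + 88/3 + 30 + 16 + 20/3
 = 292/3
Net = 292/3 - 48 = 148/3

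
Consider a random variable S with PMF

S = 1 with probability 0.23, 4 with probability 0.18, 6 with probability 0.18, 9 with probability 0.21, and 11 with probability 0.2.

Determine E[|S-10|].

E[|S-10|] = Σ |s-10|·P(S=s)
 = 9·0.23 + 6·0.18 + 4·0.18 + 1·0.21 + 1·0.2
 = 2.07 + 1.08 + 0.72 + 0.21 + 0.2
 = 4.28

4.28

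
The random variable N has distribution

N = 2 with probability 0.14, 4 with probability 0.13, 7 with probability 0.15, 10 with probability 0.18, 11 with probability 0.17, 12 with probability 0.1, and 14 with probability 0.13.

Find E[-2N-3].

-20.08

E[-2N-3] = Σ (-2n-3)·P(N=n)
 = (-7)·0.14 + (-11)·0.13 + (-17)·0.15 + (-23)·0.18 + (-25)·0.17 + (-27)·0.1 + (-31)·0.13
 = (-0.98) + (-1.43) + (-2.55) + (-4.14) + (-4.25) + (-2.7) + (-4.03)
 = -20.08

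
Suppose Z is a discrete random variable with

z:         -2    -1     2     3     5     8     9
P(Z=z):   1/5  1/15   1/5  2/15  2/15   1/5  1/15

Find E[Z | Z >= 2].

P(Z >= 2) = 1/5 + 2/15 + 2/15 + 1/5 + 1/15 = 11/15.
E[Z | Z >= 2] = [2·1/5 + 3·2/15 + 5·2/15 + 8·1/5 + 9·1/15] / (11/15)
 = 11/3 / (11/15)
 = 5

5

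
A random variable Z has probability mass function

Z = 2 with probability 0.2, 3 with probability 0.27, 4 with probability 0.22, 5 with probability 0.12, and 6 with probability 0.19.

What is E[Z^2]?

E[Z^2] = Σ z^2·P(Z=z)
 = 4·0.2 + 9·0.27 + 16·0.22 + 25·0.12 + 36·0.19
 = 0.8 + 2.43 + 3.52 + 3 + 6.84
 = 16.59

16.59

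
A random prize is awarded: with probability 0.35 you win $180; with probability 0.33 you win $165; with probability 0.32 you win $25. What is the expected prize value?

125.45

E[payout] = 180·0.35 + 165·0.33 + 25·0.32
 = 63 + 54.45 + 8
 = 125.45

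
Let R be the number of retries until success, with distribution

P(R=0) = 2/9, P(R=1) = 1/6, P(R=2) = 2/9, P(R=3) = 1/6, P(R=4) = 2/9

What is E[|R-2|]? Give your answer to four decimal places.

E[|R-2|] = Σ |r-2|·P(R=r)
 = 2·2/9 + 1·1/6 + 0·2/9 + 1·1/6 + 2·2/9
 = 4/9 + 1/6 + 0 + 1/6 + 4/9
 = 11/9

1.2222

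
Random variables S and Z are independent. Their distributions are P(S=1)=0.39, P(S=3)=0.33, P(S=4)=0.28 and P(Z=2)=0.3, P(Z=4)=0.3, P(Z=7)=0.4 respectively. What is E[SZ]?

E[SZ] = Σ_s Σ_z sz · P(S=s)P(Z=z)
 = 2·0.117 + 4·0.117 + 7·0.156 + 6·0.099 + 12·0.099 + 21·0.132 + 8·0.084 + 16·0.084 + 28·0.112
 = 0.234 + 0.468 + 1.092 + 0.594 + 1.188 + 2.772 + 0.672 + 1.344 + 3.136
 = 11.5

11.5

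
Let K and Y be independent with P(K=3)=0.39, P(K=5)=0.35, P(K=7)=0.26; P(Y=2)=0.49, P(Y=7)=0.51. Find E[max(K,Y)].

5.8926

E[max(K,Y)] = Σ_k Σ_y max(k,y) · P(K=k)P(Y=y)
 = 3·0.1911 + 7·0.1989 + 5·0.1715 + 7·0.1785 + 7·0.1274 + 7·0.1326
 = 0.5733 + 1.3923 + 0.8575 + 1.2495 + 0.8918 + 0.9282
 = 5.8926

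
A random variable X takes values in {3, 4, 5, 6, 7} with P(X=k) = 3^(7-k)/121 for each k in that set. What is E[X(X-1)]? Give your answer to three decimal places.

9.273

E[X(X-1)] = Σ x(x-1)·P(X=x)
 = 6·81/121 + 12·27/121 + 20·9/121 + 30·3/121 + 42·1/121
 = 486/121 + 324/121 + 180/121 + 90/121 + 42/121
 = 102/11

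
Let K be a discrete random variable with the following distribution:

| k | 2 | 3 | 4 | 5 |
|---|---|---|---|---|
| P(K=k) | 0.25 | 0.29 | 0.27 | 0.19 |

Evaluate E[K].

3.4

E[K] = Σ k·P(K=k)
 = 2·0.25 + 3·0.29 + 4·0.27 + 5·0.19
 = 0.5 + 0.87 + 1.08 + 0.95
 = 3.4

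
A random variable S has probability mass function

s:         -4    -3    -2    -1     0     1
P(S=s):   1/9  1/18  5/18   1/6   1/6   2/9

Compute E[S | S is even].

-1.8

P(S is even) = 1/9 + 5/18 + 1/6 = 5/9.
E[S | S is even] = [(-4)·1/9 + (-2)·5/18 + 0·1/6] / (5/9)
 = -1 / (5/9)
 = -9/5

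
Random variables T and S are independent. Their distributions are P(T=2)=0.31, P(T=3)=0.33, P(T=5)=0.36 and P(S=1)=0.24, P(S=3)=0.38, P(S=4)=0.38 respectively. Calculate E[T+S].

6.31

E[T+S] = Σ_t Σ_s (t+s) · P(T=t)P(S=s)
 = 3·0.0744 + 5·0.1178 + 6·0.1178 + 4·0.0792 + 6·0.1254 + 7·0.1254 + 6·0.0864 + 8·0.1368 + 9·0.1368
 = 0.2232 + 0.589 + 0.7068 + 0.3168 + 0.7524 + 0.8778 + 0.5184 + 1.0944 + 1.2312
 = 6.31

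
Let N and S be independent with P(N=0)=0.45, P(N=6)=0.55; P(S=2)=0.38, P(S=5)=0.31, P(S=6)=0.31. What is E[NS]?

13.761

E[NS] = Σ_n Σ_s ns · P(N=n)P(S=s)
 = 0·0.171 + 0·0.1395 + 0·0.1395 + 12·0.209 + 30·0.1705 + 36·0.1705
 = 0 + 0 + 0 + 2.508 + 5.115 + 6.138
 = 13.761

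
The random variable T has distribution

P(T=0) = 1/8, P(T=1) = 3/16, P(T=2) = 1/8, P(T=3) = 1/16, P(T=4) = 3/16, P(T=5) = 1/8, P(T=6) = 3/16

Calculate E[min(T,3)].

2.125

E[min(T,3)] = Σ min(t,3)·P(T=t)
 = 0·1/8 + 1·3/16 + 2·1/8 + 3·1/16 + 3·3/16 + 3·1/8 + 3·3/16
 = 0 + 3/16 + 1/4 + 3/16 + 9/16 + 3/8 + 9/16
 = 17/8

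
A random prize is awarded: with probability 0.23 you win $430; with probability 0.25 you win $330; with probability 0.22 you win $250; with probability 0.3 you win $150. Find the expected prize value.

E[payout] = 430·0.23 + 330·0.25 + 250·0.22 + 150·0.3
 = 98.9 + 82.5 + 55 + 45
 = 281.4

281.4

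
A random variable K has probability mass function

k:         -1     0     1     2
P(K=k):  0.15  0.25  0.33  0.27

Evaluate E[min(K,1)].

0.45

E[min(K,1)] = Σ min(k,1)·P(K=k)
 = (-1)·0.15 + 0·0.25 + 1·0.33 + 1·0.27
 = (-0.15) + 0 + 0.33 + 0.27
 = 0.45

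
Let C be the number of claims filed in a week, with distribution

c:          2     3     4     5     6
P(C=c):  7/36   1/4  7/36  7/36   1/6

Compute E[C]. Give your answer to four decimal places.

E[C] = Σ c·P(C=c)
 = 2·7/36 + 3·1/4 + 4·7/36 + 5·7/36 + 6·1/6
 = 7/18 + 3/4 + 7/9 + 35/36 + 1
 = 35/9

3.8889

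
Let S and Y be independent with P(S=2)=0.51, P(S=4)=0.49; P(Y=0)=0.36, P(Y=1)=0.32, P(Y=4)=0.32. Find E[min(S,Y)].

E[min(S,Y)] = Σ_s Σ_y min(s,y) · P(S=s)P(Y=y)
 = 0·0.1836 + 1·0.1632 + 2·0.1632 + 0·0.1764 + 1·0.1568 + 4·0.1568
 = 0 + 0.1632 + 0.3264 + 0 + 0.1568 + 0.6272
 = 1.2736

1.2736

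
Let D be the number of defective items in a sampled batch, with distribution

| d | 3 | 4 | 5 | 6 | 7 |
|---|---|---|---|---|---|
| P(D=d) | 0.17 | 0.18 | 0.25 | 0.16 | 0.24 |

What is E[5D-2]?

E[5D-2] = Σ (5d-2)·P(D=d)
 = 13·0.17 + 18·0.18 + 23·0.25 + 28·0.16 + 33·0.24
 = 2.21 + 3.24 + 5.75 + 4.48 + 7.92
 = 23.6

23.6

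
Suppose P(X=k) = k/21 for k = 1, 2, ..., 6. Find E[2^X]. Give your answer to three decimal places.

30.571

E[2^X] = Σ 2^x·P(X=x)
 = 2·1/21 + 4·2/21 + 8·1/7 + 16·4/21 + 32·5/21 + 64·2/7
 = 2/21 + 8/21 + 8/7 + 64/21 + 160/21 + 128/7
 = 214/7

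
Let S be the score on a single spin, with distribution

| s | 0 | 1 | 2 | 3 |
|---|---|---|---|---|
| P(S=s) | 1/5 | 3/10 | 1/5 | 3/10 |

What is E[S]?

1.6

E[S] = Σ s·P(S=s)
 = 0·1/5 + 1·3/10 + 2·1/5 + 3·3/10
 = 0 + 3/10 + 2/5 + 9/10
 = 8/5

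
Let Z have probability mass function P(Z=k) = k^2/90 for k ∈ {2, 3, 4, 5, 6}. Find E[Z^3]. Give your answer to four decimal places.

E[Z^3] = Σ z^3·P(Z=z)
 = 8·2/45 + 27·1/10 + 64·8/45 + 125·5/18 + 216·2/5
 = 16/45 + 27/10 + 512/45 + 625/18 + 432/5
 = 1220/9

135.5556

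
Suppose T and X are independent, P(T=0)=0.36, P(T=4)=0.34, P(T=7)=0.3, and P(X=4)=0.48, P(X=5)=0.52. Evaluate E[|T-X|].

2.548

E[|T-X|] = Σ_t Σ_x |t-x| · P(T=t)P(X=x)
 = 4·0.1728 + 5·0.1872 + 0·0.1632 + 1·0.1768 + 3·0.144 + 2·0.156
 = 0.6912 + 0.936 + 0 + 0.1768 + 0.432 + 0.312
 = 2.548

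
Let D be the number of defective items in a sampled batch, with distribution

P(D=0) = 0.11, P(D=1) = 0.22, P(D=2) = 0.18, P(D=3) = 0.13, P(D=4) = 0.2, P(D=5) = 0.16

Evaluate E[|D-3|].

1.47

E[|D-3|] = Σ |d-3|·P(D=d)
 = 3·0.11 + 2·0.22 + 1·0.18 + 0·0.13 + 1·0.2 + 2·0.16
 = 0.33 + 0.44 + 0.18 + 0 + 0.2 + 0.32
 = 1.47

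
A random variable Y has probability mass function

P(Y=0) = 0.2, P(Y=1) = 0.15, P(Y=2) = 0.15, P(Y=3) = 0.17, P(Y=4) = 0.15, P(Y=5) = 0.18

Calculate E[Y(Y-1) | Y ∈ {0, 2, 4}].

4.2

P(Y ∈ {0, 2, 4}) = 0.2 + 0.15 + 0.15 = 0.5.
E[Y(Y-1) | Y ∈ {0, 2, 4}] = [0·0.2 + 2·0.15 + 12·0.15] / 0.5
 = 2.1 / 0.5
 = 21/5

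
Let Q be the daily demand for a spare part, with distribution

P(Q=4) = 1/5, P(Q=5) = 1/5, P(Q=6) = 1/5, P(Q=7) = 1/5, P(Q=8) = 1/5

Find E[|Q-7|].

E[|Q-7|] = Σ |q-7|·P(Q=q)
 = 3·1/5 + 2·1/5 + 1·1/5 + 0·1/5 + 1·1/5
 = 3/5 + 2/5 + 1/5 + 0 + 1/5
 = 7/5

1.4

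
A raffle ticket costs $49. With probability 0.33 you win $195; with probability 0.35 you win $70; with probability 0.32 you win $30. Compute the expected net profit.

E[payout] = 195·0.33 + 70·0.35 + 30·0.32
 = 64.35 + 24.5 + 9.6
 = 98.45
Net = 98.45 - 49 = 49.45

49.45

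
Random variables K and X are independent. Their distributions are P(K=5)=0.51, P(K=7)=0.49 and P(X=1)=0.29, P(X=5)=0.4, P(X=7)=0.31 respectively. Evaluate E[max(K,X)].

E[max(K,X)] = Σ_k Σ_x max(k,x) · P(K=k)P(X=x)
 = 5·0.1479 + 5·0.204 + 7·0.1581 + 7·0.1421 + 7·0.196 + 7·0.1519
 = 0.7395 + 1.02 + 1.1067 + 0.9947 + 1.372 + 1.0633
 = 6.2962

6.2962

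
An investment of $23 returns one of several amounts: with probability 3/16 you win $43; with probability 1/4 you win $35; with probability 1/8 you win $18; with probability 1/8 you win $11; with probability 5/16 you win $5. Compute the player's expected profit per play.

-1

E[payout] = 43·3/16 + 35·1/4 + 18·1/8 + 11·1/8 + 5·5/16
 = 129/16 + 35/4 + 9/4 + 11/8 + 25/16
 = 22
Net = 22 - 23 = -1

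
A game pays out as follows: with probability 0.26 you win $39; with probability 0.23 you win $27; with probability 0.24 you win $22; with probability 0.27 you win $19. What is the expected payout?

26.76

E[payout] = 39·0.26 + 27·0.23 + 22·0.24 + 19·0.27
 = 10.14 + 6.21 + 5.28 + 5.13
 = 26.76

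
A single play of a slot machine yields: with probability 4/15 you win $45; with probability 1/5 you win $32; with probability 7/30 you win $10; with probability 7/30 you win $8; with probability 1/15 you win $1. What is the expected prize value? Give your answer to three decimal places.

E[payout] = 45·4/15 + 32·1/5 + 10·7/30 + 8·7/30 + 1·1/15
 = 12 + 32/5 + 7/3 + 28/15 + 1/15
 = 68/3

22.667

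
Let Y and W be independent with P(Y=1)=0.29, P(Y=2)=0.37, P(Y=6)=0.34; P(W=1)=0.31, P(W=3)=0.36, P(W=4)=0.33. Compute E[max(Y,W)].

3.9433

E[max(Y,W)] = Σ_y Σ_w max(y,w) · P(Y=y)P(W=w)
 = 1·0.0899 + 3·0.1044 + 4·0.0957 + 2·0.1147 + 3·0.1332 + 4·0.1221 + 6·0.1054 + 6·0.1224 + 6·0.1122
 = 0.0899 + 0.3132 + 0.3828 + 0.2294 + 0.3996 + 0.4884 + 0.6324 + 0.7344 + 0.6732
 = 3.9433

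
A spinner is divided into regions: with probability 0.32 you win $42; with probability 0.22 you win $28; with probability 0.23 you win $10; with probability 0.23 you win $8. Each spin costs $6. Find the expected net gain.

17.74

E[payout] = 42·0.32 + 28·0.22 + 10·0.23 + 8·0.23
 = 13.44 + 6.16 + 2.3 + 1.84
 = 23.74
Net = 23.74 - 6 = 17.74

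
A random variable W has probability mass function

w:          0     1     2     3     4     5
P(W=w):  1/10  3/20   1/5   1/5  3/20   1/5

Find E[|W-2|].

E[|W-2|] = Σ |w-2|·P(W=w)
 = 2·1/10 + 1·3/20 + 0·1/5 + 1·1/5 + 2·3/20 + 3·1/5
 = 1/5 + 3/20 + 0 + 1/5 + 3/10 + 3/5
 = 29/20

1.45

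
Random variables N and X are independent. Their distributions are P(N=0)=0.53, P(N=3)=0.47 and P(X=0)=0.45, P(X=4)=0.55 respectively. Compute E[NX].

E[NX] = Σ_n Σ_x nx · P(N=n)P(X=x)
 = 0·0.2385 + 0·0.2915 + 0·0.2115 + 12·0.2585
 = 0 + 0 + 0 + 3.102
 = 3.102

3.102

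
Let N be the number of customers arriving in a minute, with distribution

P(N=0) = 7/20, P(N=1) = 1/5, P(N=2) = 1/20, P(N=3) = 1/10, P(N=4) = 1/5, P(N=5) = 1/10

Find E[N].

1.9

E[N] = Σ n·P(N=n)
 = 0·7/20 + 1·1/5 + 2·1/20 + 3·1/10 + 4·1/5 + 5·1/10
 = 0 + 1/5 + 1/10 + 3/10 + 4/5 + 1/2
 = 19/10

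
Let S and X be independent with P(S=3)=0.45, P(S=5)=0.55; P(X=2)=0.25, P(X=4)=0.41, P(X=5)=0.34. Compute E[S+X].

7.94

E[S+X] = Σ_s Σ_x (s+x) · P(S=s)P(X=x)
 = 5·0.1125 + 7·0.1845 + 8·0.153 + 7·0.1375 + 9·0.2255 + 10·0.187
 = 0.5625 + 1.2915 + 1.224 + 0.9625 + 2.0295 + 1.87
 = 7.94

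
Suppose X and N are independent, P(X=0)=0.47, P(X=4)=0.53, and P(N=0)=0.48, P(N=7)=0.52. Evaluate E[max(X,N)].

4.6576

E[max(X,N)] = Σ_x Σ_n max(x,n) · P(X=x)P(N=n)
 = 0·0.2256 + 7·0.2444 + 4·0.2544 + 7·0.2756
 = 0 + 1.7108 + 1.0176 + 1.9292
 = 4.6576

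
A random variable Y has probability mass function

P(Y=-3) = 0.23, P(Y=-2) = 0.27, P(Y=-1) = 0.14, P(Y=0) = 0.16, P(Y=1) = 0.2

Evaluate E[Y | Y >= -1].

0.12

P(Y >= -1) = 0.14 + 0.16 + 0.2 = 0.5.
E[Y | Y >= -1] = [(-1)·0.14 + 0·0.16 + 1·0.2] / 0.5
 = 0.06 / 0.5
 = 3/25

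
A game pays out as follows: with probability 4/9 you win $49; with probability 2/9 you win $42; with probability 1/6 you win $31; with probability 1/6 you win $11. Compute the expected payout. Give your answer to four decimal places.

E[payout] = 49·4/9 + 42·2/9 + 31·1/6 + 11·1/6
 = 196/9 + 28/3 + 31/6 + 11/6
 = 343/9

38.1111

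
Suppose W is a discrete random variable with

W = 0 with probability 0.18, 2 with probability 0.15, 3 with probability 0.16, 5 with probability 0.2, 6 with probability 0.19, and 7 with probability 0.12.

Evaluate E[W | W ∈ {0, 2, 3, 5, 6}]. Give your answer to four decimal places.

3.3182

P(W ∈ {0, 2, 3, 5, 6}) = 0.18 + 0.15 + 0.16 + 0.2 + 0.19 = 0.88.
E[W | W ∈ {0, 2, 3, 5, 6}] = [0·0.18 + 2·0.15 + 3·0.16 + 5·0.2 + 6·0.19] / 0.88
 = 2.92 / 0.88
 = 73/22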